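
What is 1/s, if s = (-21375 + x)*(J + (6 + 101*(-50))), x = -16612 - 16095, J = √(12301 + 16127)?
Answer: 1261/343603334914 + √7107/687206669828 ≈ 3.7926e-9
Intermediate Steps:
J = 2*√7107 (J = √28428 = 2*√7107 ≈ 168.61)
x = -32707
s = 272789608 - 108164*√7107 (s = (-21375 - 32707)*(2*√7107 + (6 + 101*(-50))) = -54082*(2*√7107 + (6 - 5050)) = -54082*(2*√7107 - 5044) = -54082*(-5044 + 2*√7107) = 272789608 - 108164*√7107 ≈ 2.6367e+8)
1/s = 1/(272789608 - 108164*√7107)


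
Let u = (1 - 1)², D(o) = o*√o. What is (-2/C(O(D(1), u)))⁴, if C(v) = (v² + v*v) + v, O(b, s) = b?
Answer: 16/81 ≈ 0.19753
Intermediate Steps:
D(o) = o^(3/2)
u = 0 (u = 0² = 0)
C(v) = v + 2*v² (C(v) = (v² + v²) + v = 2*v² + v = v + 2*v²)
(-2/C(O(D(1), u)))⁴ = (-2/(1 + 2*1^(3/2)))⁴ = (-2/(1 + 2*1))⁴ = (-2/(1 + 2))⁴ = (-2/(1*3))⁴ = (-2/3)⁴ = (-2*⅓)⁴ = (-⅔)⁴ = 16/81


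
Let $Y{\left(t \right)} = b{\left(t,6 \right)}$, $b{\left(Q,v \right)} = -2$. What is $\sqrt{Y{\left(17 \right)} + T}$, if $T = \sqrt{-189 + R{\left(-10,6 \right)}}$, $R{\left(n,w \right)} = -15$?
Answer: $\sqrt{-2 + 2 i \sqrt{51}} \approx 2.4922 + 2.8655 i$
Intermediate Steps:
$Y{\left(t \right)} = -2$
$T = 2 i \sqrt{51}$ ($T = \sqrt{-189 - 15} = \sqrt{-204} = 2 i \sqrt{51} \approx 14.283 i$)
$\sqrt{Y{\left(17 \right)} + T} = \sqrt{-2 + 2 i \sqrt{51}}$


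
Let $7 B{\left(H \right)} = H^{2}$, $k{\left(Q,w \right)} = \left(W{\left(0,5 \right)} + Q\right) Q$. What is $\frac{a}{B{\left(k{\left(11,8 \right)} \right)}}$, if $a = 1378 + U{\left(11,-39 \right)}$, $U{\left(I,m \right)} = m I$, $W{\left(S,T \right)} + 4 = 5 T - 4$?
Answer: $\frac{949}{13552} \approx 0.070027$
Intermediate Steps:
$W{\left(S,T \right)} = -8 + 5 T$ ($W{\left(S,T \right)} = -4 + \left(5 T - 4\right) = -4 + \left(-4 + 5 T\right) = -8 + 5 T$)
$U{\left(I,m \right)} = I m$
$k{\left(Q,w \right)} = Q \left(17 + Q\right)$ ($k{\left(Q,w \right)} = \left(\left(-8 + 5 \cdot 5\right) + Q\right) Q = \left(\left(-8 + 25\right) + Q\right) Q = \left(17 + Q\right) Q = Q \left(17 + Q\right)$)
$B{\left(H \right)} = \frac{H^{2}}{7}$
$a = 949$ ($a = 1378 + 11 \left(-39\right) = 1378 - 429 = 949$)
$\frac{a}{B{\left(k{\left(11,8 \right)} \right)}} = \frac{949}{\frac{1}{7} \left(11 \left(17 + 11\right)\right)^{2}} = \frac{949}{\frac{1}{7} \left(11 \cdot 28\right)^{2}} = \frac{949}{\frac{1}{7} \cdot 308^{2}} = \frac{949}{\frac{1}{7} \cdot 94864} = \frac{949}{13552}$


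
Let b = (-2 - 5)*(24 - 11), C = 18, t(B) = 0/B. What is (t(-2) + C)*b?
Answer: -1638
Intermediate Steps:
t(B) = 0
b = -91 (b = -7*13 = -91)
(t(-2) + C)*b = (0 + 18)*(-91) = 18*(-91) = -1638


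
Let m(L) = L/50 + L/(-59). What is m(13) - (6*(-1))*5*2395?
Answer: 211957617/2950 ≈ 71850.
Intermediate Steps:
m(L) = 9*L/2950 (m(L) = L*(1/50) + L*(-1/59) = L/50 - L/59 = 9*L/2950)
m(13) - (6*(-1))*5*2395 = (9/2950)*13 - (6*(-1))*5*2395 = 117/2950 - (-6*5)*2395 = 117/2950 - (-30)*2395 = 117/2950 - 1*(-71850) = 117/2950 + 71850 = 211957617/2950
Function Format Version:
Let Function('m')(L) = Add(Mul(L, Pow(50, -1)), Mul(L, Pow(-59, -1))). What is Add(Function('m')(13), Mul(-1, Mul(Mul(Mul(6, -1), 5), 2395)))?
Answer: Rational(211957617, 2950) ≈ 71850.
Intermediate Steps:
Function('m')(L) = Mul(Rational(9, 2950), L) (Function('m')(L) = Add(Mul(L, Rational(1, 50)), Mul(L, Rational(-1, 59))) = Add(Mul(Rational(1, 50), L), Mul(Rational(-1, 59), L)) = Mul(Rational(9, 2950), L))
Add(Function('m')(13), Mul(-1, Mul(Mul(Mul(6, -1), 5), 2395))) = Add(Mul(Rational(9, 2950), 13), Mul(-1, Mul(Mul(Mul(6, -1), 5), 2395))) = Add(Rational(117, 2950), Mul(-1, Mul(Mul(-6, 5), 2395))) = Add(Rational(117, 2950), Mul(-1, Mul(-30, 2395))) = Add(Rational(117, 2950), Mul(-1, -71850)) = Add(Rational(117, 2950), 71850) = Rational(211957617, 2950)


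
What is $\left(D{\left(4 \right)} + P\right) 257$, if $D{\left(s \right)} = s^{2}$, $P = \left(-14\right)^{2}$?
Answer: $54484$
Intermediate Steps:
$P = 196$
$\left(D{\left(4 \right)} + P\right) 257 = \left(4^{2} + 196\right) 257 = \left(16 + 196\right) 257 = 212 \cdot 257 = 54484$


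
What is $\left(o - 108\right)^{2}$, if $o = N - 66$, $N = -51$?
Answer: $50625$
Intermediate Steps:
$o = -117$ ($o = -51 - 66 = -117$)
$\left(o - 108\right)^{2} = \left(-117 - 108\right)^{2} = \left(-225\right)^{2} = 50625$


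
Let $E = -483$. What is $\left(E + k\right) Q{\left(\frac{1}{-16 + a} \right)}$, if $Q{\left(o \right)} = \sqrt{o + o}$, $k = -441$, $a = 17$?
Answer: $- 924 \sqrt{2} \approx -1306.7$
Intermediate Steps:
$Q{\left(o \right)} = \sqrt{2} \sqrt{o}$ ($Q{\left(o \right)} = \sqrt{2 o} = \sqrt{2} \sqrt{o}$)
$\left(E + k\right) Q{\left(\frac{1}{-16 + a} \right)} = \left(-483 - 441\right) \sqrt{2} \sqrt{\frac{1}{-16 + 17}} = - 924 \sqrt{2} \sqrt{1^{-1}} = - 924 \sqrt{2} \sqrt{1} = - 924 \sqrt{2} \cdot 1 = - 924 \sqrt{2}$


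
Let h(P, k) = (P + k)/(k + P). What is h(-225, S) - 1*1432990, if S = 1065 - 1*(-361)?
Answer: -1432989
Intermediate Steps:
S = 1426 (S = 1065 + 361 = 1426)
h(P, k) = 1 (h(P, k) = (P + k)/(P + k) = 1)
h(-225, S) - 1*1432990 = 1 - 1*1432990 = 1 - 1432990 = -1432989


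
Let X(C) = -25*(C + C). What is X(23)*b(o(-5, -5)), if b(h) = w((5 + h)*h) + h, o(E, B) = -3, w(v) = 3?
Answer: 0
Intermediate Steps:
X(C) = -50*C
b(h) = 3 + h
X(23)*b(o(-5, -5)) = (-50*23)*(3 - 3) = -1150*0 = 0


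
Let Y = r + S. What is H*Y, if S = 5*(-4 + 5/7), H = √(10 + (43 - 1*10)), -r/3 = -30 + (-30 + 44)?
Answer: 221*√43/7 ≈ 207.03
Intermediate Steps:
r = 48 (r = -3*(-30 + (-30 + 44)) = -3*(-30 + 14) = -3*(-16) = 48)
H = √43 (H = √(10 + (43 - 10)) = √(10 + 33) = √43 ≈ 6.5574)
S = -115/7 (S = 5*(-4 + 5*(⅐)) = 5*(-4 + 5/7) = 5*(-23/7) = -115/7 ≈ -16.429)
Y = 221/7 (Y = 48 - 115/7 = 221/7 ≈ 31.571)
H*Y = √43*(221/7) = 221*√43/7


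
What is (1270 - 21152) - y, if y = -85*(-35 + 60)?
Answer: -17757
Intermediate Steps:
y = -2125 (y = -85*25 = -2125)
(1270 - 21152) - y = (1270 - 21152) - 1*(-2125) = -19882 + 2125 = -17757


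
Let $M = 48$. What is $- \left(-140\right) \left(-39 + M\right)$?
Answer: $1260$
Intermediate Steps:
$- \left(-140\right) \left(-39 + M\right) = - \left(-140\right) \left(-39 + 48\right) = - \left(-140\right) 9 = \left(-1\right) \left(-1260\right) = 1260$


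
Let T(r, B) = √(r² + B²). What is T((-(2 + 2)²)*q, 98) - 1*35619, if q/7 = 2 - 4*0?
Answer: -35619 + 14*√305 ≈ -35375.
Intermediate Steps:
q = 14 (q = 7*(2 - 4*0) = 7*(2 - 1*0) = 7*(2 + 0) = 7*2 = 14)
T(r, B) = √(B² + r²)
T((-(2 + 2)²)*q, 98) - 1*35619 = √(98² + (-(2 + 2)²*14)²) - 1*35619 = √(9604 + (-1*4²*14)²) - 35619 = √(9604 + (-1*16*14)²) - 35619 = √(9604 + (-16*14)²) - 35619 = √(9604 + (-224)²) - 35619 = √(9604 + 50176) - 35619 = √59780 - 35619 = 14*√305 - 35619 = -35619 + 14*√305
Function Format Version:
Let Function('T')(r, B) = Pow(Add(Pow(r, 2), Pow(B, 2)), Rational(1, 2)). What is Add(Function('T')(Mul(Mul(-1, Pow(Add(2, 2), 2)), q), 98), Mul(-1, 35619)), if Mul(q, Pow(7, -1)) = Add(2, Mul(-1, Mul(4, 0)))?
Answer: Add(-35619, Mul(14, Pow(305, Rational(1, 2)))) ≈ -35375.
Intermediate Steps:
q = 14 (q = Mul(7, Add(2, Mul(-1, Mul(4, 0)))) = Mul(7, Add(2, Mul(-1, 0))) = Mul(7, Add(2, 0)) = Mul(7, 2) = 14)
Function('T')(r, B) = Pow(Add(Pow(B, 2), Pow(r, 2)), Rational(1, 2))
Add(Function('T')(Mul(Mul(-1, Pow(Add(2, 2), 2)), q), 98), Mul(-1, 35619)) = Add(Pow(Add(Pow(98, 2), Pow(Mul(Mul(-1, Pow(Add(2, 2), 2)), 14), 2)), Rational(1, 2)), Mul(-1, 35619)) = Add(Pow(Add(9604, Pow(Mul(Mul(-1, Pow(4, 2)), 14), 2)), Rational(1, 2)), -35619) = Add(Pow(Add(9604, Pow(Mul(Mul(-1, 16), 14), 2)), Rational(1, 2)), -35619) = Add(Pow(Add(9604, Pow(Mul(-16, 14), 2)), Rational(1, 2)), -35619) = Add(Pow(Add(9604, Pow(-224, 2)), Rational(1, 2)), -35619) = Add(Pow(Add(9604, 50176), Rational(1, 2)), -35619) = Add(Pow(59780, Rational(1, 2)), -35619) = Add(Mul(14, Pow(305, Rational(1, 2))), -35619) = Add(-35619, Mul(14, Pow(305, Rational(1, 2))))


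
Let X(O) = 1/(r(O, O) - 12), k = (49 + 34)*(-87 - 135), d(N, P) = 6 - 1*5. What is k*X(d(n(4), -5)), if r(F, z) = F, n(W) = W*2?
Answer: 18426/11 ≈ 1675.1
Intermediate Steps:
n(W) = 2*W
d(N, P) = 1 (d(N, P) = 6 - 5 = 1)
k = -18426 (k = 83*(-222) = -18426)
X(O) = 1/(-12 + O) (X(O) = 1/(O - 12) = 1/(-12 + O))
k*X(d(n(4), -5)) = -18426/(-12 + 1) = -18426/(-11) = -18426*(-1/11) = 18426/11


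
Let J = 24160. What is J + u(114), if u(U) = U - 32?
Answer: 24242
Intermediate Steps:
u(U) = -32 + U
J + u(114) = 24160 + (-32 + 114) = 24160 + 82 = 24242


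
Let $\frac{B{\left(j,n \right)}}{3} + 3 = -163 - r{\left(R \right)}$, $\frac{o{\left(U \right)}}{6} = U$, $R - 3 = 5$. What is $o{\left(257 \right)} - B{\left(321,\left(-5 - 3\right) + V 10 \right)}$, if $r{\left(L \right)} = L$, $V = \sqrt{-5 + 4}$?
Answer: $2064$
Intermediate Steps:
$R = 8$ ($R = 3 + 5 = 8$)
$o{\left(U \right)} = 6 U$
$V = i$ ($V = \sqrt{-1} = i \approx 1.0 i$)
$B{\left(j,n \right)} = -522$ ($B{\left(j,n \right)} = -9 + 3 \left(-163 - 8\right) = -9 + 3 \left(-171\right) = -9 - 513 = -522$)
$o{\left(257 \right)} - B{\left(321,\left(-5 - 3\right) + V 10 \right)} = 6 \cdot 257 - -522 = 1542 + 522 = 2064$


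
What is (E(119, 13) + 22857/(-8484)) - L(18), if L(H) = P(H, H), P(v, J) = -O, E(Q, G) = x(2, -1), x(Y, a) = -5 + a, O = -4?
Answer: -35899/2828 ≈ -12.694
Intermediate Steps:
E(Q, G) = -6 (E(Q, G) = -5 - 1 = -6)
P(v, J) = 4 (P(v, J) = -1*(-4) = 4)
L(H) = 4
(E(119, 13) + 22857/(-8484)) - L(18) = (-6 + 22857/(-8484)) - 1*4 = (-6 + 22857*(-1/8484)) - 4 = (-6 - 7619/2828) - 4 = -24587/2828 - 4 = -35899/2828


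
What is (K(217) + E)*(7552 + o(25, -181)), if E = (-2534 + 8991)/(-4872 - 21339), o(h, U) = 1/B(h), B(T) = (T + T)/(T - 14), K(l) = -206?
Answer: -2041335989953/1310550 ≈ -1.5576e+6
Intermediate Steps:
B(T) = 2*T/(-14 + T) (B(T) = (2*T)/(-14 + T) = 2*T/(-14 + T))
o(h, U) = (-14 + h)/(2*h) (o(h, U) = 1/(2*h/(-14 + h)) = (-14 + h)/(2*h))
E = -6457/26211 (E = 6457/(-26211) = 6457*(-1/26211) = -6457/26211 ≈ -0.24635)
(K(217) + E)*(7552 + o(25, -181)) = (-206 - 6457/26211)*(7552 + (½)*(-14 + 25)/25) = -5405923*(7552 + (½)*(1/25)*11)/26211 = -5405923*(7552 + 11/50)/26211 = -5405923/26211*377611/50 = -2041335989953/1310550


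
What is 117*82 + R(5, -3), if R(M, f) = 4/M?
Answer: 47974/5 ≈ 9594.8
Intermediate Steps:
117*82 + R(5, -3) = 117*82 + 4/5 = 9594 + 4*(1/5) = 9594 + 4/5 = 47974/5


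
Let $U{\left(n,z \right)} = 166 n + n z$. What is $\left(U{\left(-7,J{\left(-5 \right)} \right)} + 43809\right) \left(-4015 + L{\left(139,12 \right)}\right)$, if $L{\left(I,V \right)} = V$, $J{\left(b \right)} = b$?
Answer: $-170856046$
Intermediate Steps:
$\left(U{\left(-7,J{\left(-5 \right)} \right)} + 43809\right) \left(-4015 + L{\left(139,12 \right)}\right) = \left(- 7 \left(166 - 5\right) + 43809\right) \left(-4015 + 12\right) = \left(\left(-7\right) 161 + 43809\right) \left(-4003\right) = \left(-1127 + 43809\right) \left(-4003\right) = 42682 \left(-4003\right) = -170856046$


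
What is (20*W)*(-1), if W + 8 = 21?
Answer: -260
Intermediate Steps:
W = 13 (W = -8 + 21 = 13)
(20*W)*(-1) = (20*13)*(-1) = 260*(-1) = -260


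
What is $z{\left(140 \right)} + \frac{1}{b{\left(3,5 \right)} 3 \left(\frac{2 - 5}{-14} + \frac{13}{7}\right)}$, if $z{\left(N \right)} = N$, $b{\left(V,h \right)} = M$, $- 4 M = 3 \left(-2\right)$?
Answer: $\frac{36568}{261} \approx 140.11$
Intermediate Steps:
$M = \frac{3}{2}$ ($M = - \frac{3 \left(-2\right)}{4} = \left(- \frac{1}{4}\right) \left(-6\right) = \frac{3}{2} \approx 1.5$)
$b{\left(V,h \right)} = \frac{3}{2}$
$z{\left(140 \right)} + \frac{1}{b{\left(3,5 \right)} 3 \left(\frac{2 - 5}{-14} + \frac{13}{7}\right)} = 140 + \frac{1}{\frac{3}{2} \cdot 3 \left(\frac{2 - 5}{-14} + \frac{13}{7}\right)} = 140 + \frac{1}{\frac{9}{2} \left(\left(-3\right) \left(- \frac{1}{14}\right) + 13 \cdot \frac{1}{7}\right)} = 140 + \frac{1}{\frac{9}{2} \left(\frac{3}{14} + \frac{13}{7}\right)} = 140 + \frac{1}{\frac{9}{2} \cdot \frac{29}{14}} = 140 + \frac{1}{\frac{261}{28}} = 140 + \frac{28}{261} = \frac{36568}{261}$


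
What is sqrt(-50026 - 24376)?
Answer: I*sqrt(74402) ≈ 272.77*I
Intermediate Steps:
sqrt(-50026 - 24376) = sqrt(-74402) = I*sqrt(74402)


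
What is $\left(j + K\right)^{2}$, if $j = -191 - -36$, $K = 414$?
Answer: $67081$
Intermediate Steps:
$j = -155$ ($j = -191 + 36 = -155$)
$\left(j + K\right)^{2} = \left(-155 + 414\right)^{2} = 259^{2} = 67081$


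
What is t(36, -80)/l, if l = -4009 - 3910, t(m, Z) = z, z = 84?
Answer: -84/7919 ≈ -0.010607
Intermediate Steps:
t(m, Z) = 84
l = -7919
t(36, -80)/l = 84/(-7919) = 84*(-1/7919) = -84/7919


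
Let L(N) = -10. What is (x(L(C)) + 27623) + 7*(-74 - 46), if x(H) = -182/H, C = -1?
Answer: 134006/5 ≈ 26801.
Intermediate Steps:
(x(L(C)) + 27623) + 7*(-74 - 46) = (-182/(-10) + 27623) + 7*(-74 - 46) = (-182*(-1/10) + 27623) + 7*(-120) = (91/5 + 27623) - 840 = 138206/5 - 840 = 134006/5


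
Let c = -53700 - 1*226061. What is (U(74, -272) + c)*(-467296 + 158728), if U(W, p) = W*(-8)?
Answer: 86507964504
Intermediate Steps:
c = -279761 (c = -53700 - 226061 = -279761)
U(W, p) = -8*W
(U(74, -272) + c)*(-467296 + 158728) = (-8*74 - 279761)*(-467296 + 158728) = (-592 - 279761)*(-308568) = -280353*(-308568) = 86507964504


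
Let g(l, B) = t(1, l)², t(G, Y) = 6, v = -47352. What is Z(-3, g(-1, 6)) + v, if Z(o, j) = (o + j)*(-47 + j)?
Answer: -47715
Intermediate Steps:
g(l, B) = 36 (g(l, B) = 6² = 36)
Z(o, j) = (-47 + j)*(j + o) (Z(o, j) = (j + o)*(-47 + j) = (-47 + j)*(j + o))
Z(-3, g(-1, 6)) + v = (36² - 47*36 - 47*(-3) + 36*(-3)) - 47352 = (1296 - 1692 + 141 - 108) - 47352 = -363 - 47352 = -47715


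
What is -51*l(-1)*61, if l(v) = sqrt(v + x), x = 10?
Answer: -9333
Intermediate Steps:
l(v) = sqrt(10 + v) (l(v) = sqrt(v + 10) = sqrt(10 + v))
-51*l(-1)*61 = -51*sqrt(10 - 1)*61 = -51*sqrt(9)*61 = -51*3*61 = -153*61 = -9333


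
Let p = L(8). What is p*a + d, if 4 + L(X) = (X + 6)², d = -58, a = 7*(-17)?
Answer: -22906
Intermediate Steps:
a = -119
L(X) = -4 + (6 + X)² (L(X) = -4 + (X + 6)² = -4 + (6 + X)²)
p = 192 (p = -4 + (6 + 8)² = -4 + 14² = -4 + 196 = 192)
p*a + d = 192*(-119) - 58 = -22848 - 58 = -22906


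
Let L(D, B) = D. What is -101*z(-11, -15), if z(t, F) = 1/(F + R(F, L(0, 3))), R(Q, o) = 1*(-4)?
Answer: 101/19 ≈ 5.3158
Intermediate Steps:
R(Q, o) = -4
z(t, F) = 1/(-4 + F) (z(t, F) = 1/(F - 4) = 1/(-4 + F))
-101*z(-11, -15) = -101/(-4 - 15) = -101/(-19) = -101*(-1/19) = 101/19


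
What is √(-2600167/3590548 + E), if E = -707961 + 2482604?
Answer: √5719687556635372489/1795274 ≈ 1332.2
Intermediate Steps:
E = 1774643
√(-2600167/3590548 + E) = √(-2600167/3590548 + 1774643) = √(6371938274197/3590548) = √5719687556635372489/1795274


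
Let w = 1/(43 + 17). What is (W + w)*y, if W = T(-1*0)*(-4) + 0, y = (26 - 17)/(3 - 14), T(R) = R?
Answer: -3/220 ≈ -0.013636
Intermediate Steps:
y = -9/11 (y = 9/(-11) = 9*(-1/11) = -9/11 ≈ -0.81818)
W = 0 (W = -1*0*(-4) + 0 = 0*(-4) + 0 = 0 + 0 = 0)
w = 1/60 ≈ 0.016667
(W + w)*y = (0 + 1/60)*(-9/11) = (1/60)*(-9/11) = -3/220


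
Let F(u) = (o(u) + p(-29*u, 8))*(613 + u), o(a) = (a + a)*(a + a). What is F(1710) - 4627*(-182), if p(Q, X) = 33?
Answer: 27171655973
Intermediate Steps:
o(a) = 4*a² (o(a) = (2*a)*(2*a) = 4*a²)
F(u) = (33 + 4*u²)*(613 + u) (F(u) = (4*u² + 33)*(613 + u) = (33 + 4*u²)*(613 + u))
F(1710) - 4627*(-182) = (20229 + 4*1710³ + 33*1710 + 2452*1710²) - 4627*(-182) = (20229 + 4*5000211000 + 56430 + 2452*2924100) - 1*(-842114) = (20229 + 20000844000 + 56430 + 7169893200) + 842114 = 27170813859 + 842114 = 27171655973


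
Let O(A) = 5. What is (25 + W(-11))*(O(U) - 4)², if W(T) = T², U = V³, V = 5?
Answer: 146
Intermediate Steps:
U = 125 (U = 5³ = 125)
(25 + W(-11))*(O(U) - 4)² = (25 + (-11)²)*(5 - 4)² = (25 + 121)*1² = 146*1 = 146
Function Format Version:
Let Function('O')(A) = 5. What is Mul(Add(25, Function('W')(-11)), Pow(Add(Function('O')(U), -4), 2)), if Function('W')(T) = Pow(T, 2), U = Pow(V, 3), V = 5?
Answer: 146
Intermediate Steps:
U = 125 (U = Pow(5, 3) = 125)
Mul(Add(25, Function('W')(-11)), Pow(Add(Function('O')(U), -4), 2)) = Mul(Add(25, Pow(-11, 2)), Pow(Add(5, -4), 2)) = Mul(Add(25, 121), Pow(1, 2)) = Mul(146, 1) = 146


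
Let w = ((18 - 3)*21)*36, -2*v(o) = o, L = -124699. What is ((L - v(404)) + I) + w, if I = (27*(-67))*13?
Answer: -136674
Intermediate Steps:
I = -23517 (I = -1809*13 = -23517)
v(o) = -o/2
w = 11340 (w = (15*21)*36 = 315*36 = 11340)
((L - v(404)) + I) + w = ((-124699 - (-1)*404/2) - 23517) + 11340 = ((-124699 - 1*(-202)) - 23517) + 11340 = ((-124699 + 202) - 23517) + 11340 = (-124497 - 23517) + 11340 = -148014 + 11340 = -136674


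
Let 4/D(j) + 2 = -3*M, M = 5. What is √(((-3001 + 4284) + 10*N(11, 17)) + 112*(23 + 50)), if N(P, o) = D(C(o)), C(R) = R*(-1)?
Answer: √2732971/17 ≈ 97.245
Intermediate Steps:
C(R) = -R
D(j) = -4/17 (D(j) = 4/(-2 - 3*5) = 4/(-2 - 15) = 4/(-17) = 4*(-1/17) = -4/17)
N(P, o) = -4/17
√(((-3001 + 4284) + 10*N(11, 17)) + 112*(23 + 50)) = √(((-3001 + 4284) + 10*(-4/17)) + 112*(23 + 50)) = √((1283 - 40/17) + 112*73) = √(21771/17 + 8176) = √(160763/17) = √2732971/17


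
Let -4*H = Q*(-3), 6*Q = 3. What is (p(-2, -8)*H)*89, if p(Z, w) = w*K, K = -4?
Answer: 1068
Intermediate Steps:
Q = ½ (Q = (⅙)*3 = ½ ≈ 0.50000)
H = 3/8 (H = -(-3)/8 = -¼*(-3/2) = 3/8 ≈ 0.37500)
p(Z, w) = -4*w (p(Z, w) = w*(-4) = -4*w)
(p(-2, -8)*H)*89 = (-4*(-8)*(3/8))*89 = (32*(3/8))*89 = 12*89 = 1068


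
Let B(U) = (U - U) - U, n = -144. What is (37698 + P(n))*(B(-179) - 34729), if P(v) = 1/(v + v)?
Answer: -187555072325/144 ≈ -1.3025e+9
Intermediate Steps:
P(v) = 1/(2*v)
B(U) = -U (B(U) = 0 - U = -U)
(37698 + P(n))*(B(-179) - 34729) = (37698 + (½)/(-144))*(-1*(-179) - 34729) = (37698 + (½)*(-1/144))*(179 - 34729) = (37698 - 1/288)*(-34550) = (10857023/288)*(-34550) = -187555072325/144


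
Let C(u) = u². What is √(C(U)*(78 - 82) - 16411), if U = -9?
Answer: I*√16735 ≈ 129.36*I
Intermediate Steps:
√(C(U)*(78 - 82) - 16411) = √((-9)²*(78 - 82) - 16411) = √(81*(-4) - 16411) = √(-324 - 16411) = √(-16735) = I*√16735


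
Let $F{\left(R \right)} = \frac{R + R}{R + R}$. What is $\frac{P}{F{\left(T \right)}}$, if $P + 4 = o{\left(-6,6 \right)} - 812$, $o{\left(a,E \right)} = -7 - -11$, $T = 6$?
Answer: $-812$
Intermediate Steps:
$o{\left(a,E \right)} = 4$ ($o{\left(a,E \right)} = -7 + 11 = 4$)
$P = -812$ ($P = -4 + \left(4 - 812\right) = -4 - 808 = -812$)
$F{\left(R \right)} = 1$ ($F{\left(R \right)} = \frac{2 R}{2 R} = 2 R \frac{1}{2 R} = 1$)
$\frac{P}{F{\left(T \right)}} = 1^{-1} \left(-812\right) = 1 \left(-812\right) = -812$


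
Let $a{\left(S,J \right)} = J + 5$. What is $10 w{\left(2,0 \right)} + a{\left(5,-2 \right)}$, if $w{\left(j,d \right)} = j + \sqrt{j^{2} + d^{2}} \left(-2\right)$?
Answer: $-17$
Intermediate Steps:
$a{\left(S,J \right)} = 5 + J$
$w{\left(j,d \right)} = j - 2 \sqrt{d^{2} + j^{2}}$ ($w{\left(j,d \right)} = j + \sqrt{d^{2} + j^{2}} \left(-2\right) = j - 2 \sqrt{d^{2} + j^{2}}$)
$10 w{\left(2,0 \right)} + a{\left(5,-2 \right)} = 10 \left(2 - 2 \sqrt{0^{2} + 2^{2}}\right) + \left(5 - 2\right) = 10 \left(2 - 2 \sqrt{0 + 4}\right) + 3 = 10 \left(2 - 2 \sqrt{4}\right) + 3 = 10 \left(2 - 4\right) + 3 = 10 \left(-2\right) + 3 = -20 + 3 = -17$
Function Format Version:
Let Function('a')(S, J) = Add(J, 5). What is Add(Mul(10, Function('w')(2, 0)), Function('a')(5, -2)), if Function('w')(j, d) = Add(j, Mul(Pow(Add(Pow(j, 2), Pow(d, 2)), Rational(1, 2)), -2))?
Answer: -17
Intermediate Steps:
Function('a')(S, J) = Add(5, J)
Function('w')(j, d) = Add(j, Mul(-2, Pow(Add(Pow(d, 2), Pow(j, 2)), Rational(1, 2)))) (Function('w')(j, d) = Add(j, Mul(Pow(Add(Pow(d, 2), Pow(j, 2)), Rational(1, 2)), -2)) = Add(j, Mul(-2, Pow(Add(Pow(d, 2), Pow(j, 2)), Rational(1, 2)))))
Add(Mul(10, Function('w')(2, 0)), Function('a')(5, -2)) = Add(Mul(10, Add(2, Mul(-2, Pow(Add(Pow(0, 2), Pow(2, 2)), Rational(1, 2))))), Add(5, -2)) = Add(Mul(10, Add(2, Mul(-2, Pow(Add(0, 4), Rational(1, 2))))), 3) = Add(Mul(10, Add(2, Mul(-2, Pow(4, Rational(1, 2))))), 3) = Add(Mul(10, Add(2, Mul(-2, 2))), 3) = Add(Mul(10, Add(2, -4)), 3) = Add(Mul(10, -2), 3) = Add(-20, 3) = -17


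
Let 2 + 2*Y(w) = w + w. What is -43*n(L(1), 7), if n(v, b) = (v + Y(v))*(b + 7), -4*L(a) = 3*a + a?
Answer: 1806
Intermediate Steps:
Y(w) = -1 + w (Y(w) = -1 + (w + w)/2 = -1 + (2*w)/2 = -1 + w)
L(a) = -a (L(a) = -(3*a + a)/4 = -a)
n(v, b) = (-1 + 2*v)*(7 + b) (n(v, b) = (v + (-1 + v))*(b + 7) = (-1 + 2*v)*(7 + b))
-43*n(L(1), 7) = -43*(-7 - 1*7 + 14*(-1*1) + 2*7*(-1*1)) = -43*(-7 - 7 + 14*(-1) + 2*7*(-1)) = -43*(-7 - 7 - 14 - 14) = -43*(-42) = 1806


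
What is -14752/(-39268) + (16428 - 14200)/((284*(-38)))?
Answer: 4482155/26486266 ≈ 0.16923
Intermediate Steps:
-14752/(-39268) + (16428 - 14200)/((284*(-38))) = -14752*(-1/39268) + 2228/(-10792) = 3688/9817 + 2228*(-1/10792) = 3688/9817 - 557/2698 = 4482155/26486266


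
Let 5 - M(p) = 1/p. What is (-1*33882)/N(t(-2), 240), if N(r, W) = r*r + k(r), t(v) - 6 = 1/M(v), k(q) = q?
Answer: -2049861/2686 ≈ -763.17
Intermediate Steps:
M(p) = 5 - 1/p
t(v) = 6 + 1/(5 - 1/v)
N(r, W) = r + r² (N(r, W) = r*r + r = r² + r = r + r²)
(-1*33882)/N(t(-2), 240) = (-1*33882)/((((-6 + 31*(-2))/(-1 + 5*(-2)))*(1 + (-6 + 31*(-2))/(-1 + 5*(-2))))) = -33882*(-1 - 10)/((1 + (-6 - 62)/(-1 - 10))*(-6 - 62)) = -33882*11/(68*(1 - 68/(-11))) = -33882*11/(68*(1 - 1/11*(-68))) = -33882*11/(68*(1 + 68/11)) = -33882/((68/11)*(79/11)) = -33882/5372/121 = -33882*121/5372 = -2049861/2686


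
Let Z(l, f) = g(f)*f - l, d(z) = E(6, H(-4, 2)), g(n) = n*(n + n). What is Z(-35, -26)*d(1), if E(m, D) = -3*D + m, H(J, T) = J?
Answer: -632106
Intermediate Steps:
E(m, D) = m - 3*D
g(n) = 2*n² (g(n) = n*(2*n) = 2*n²)
d(z) = 18 (d(z) = 6 - 3*(-4) = 6 + 12 = 18)
Z(l, f) = -l + 2*f³ (Z(l, f) = (2*f²)*f - l = 2*f³ - l = -l + 2*f³)
Z(-35, -26)*d(1) = (-1*(-35) + 2*(-26)³)*18 = (35 + 2*(-17576))*18 = (35 - 35152)*18 = -35117*18 = -632106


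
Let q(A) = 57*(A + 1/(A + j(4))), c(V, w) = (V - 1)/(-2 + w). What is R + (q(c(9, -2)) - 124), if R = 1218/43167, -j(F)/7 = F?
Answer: -34515151/143890 ≈ -239.87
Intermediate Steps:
c(V, w) = (-1 + V)/(-2 + w)
j(F) = -7*F
q(A) = 57*A + 57/(-28 + A) (q(A) = 57*(A + 1/(A - 7*4)) = 57*(A + 1/(A - 28)) = 57*(A + 1/(-28 + A)) = 57*A + 57/(-28 + A))
R = 406/14389 (R = 1218*(1/43167) = 406/14389 ≈ 0.028216)
R + (q(c(9, -2)) - 124) = 406/14389 + (57*(1 + ((-1 + 9)/(-2 - 2))**2 - 28*(-1 + 9)/(-2 - 2))/(-28 + (-1 + 9)/(-2 - 2)) - 124) = 406/14389 + (57*(1 + (8/(-4))**2 - 28*8/(-4))/(-28 + 8/(-4)) - 124) = 406/14389 + (57*(1 + (-1/4*8)**2 - (-7)*8)/(-28 - 1/4*8) - 124) = 406/14389 + (57*(1 + (-2)**2 - 28*(-2))/(-28 - 2) - 124) = 406/14389 + (57*(1 + 4 + 56)/(-30) - 124) = 406/14389 + (57*(-1/30)*61 - 124) = 406/14389 + (-1159/10 - 124) = 406/14389 - 2399/10 = -34515151/143890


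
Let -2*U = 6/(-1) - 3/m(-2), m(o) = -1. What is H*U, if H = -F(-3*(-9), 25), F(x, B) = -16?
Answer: 24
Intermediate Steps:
U = 3/2 (U = -(6/(-1) - 3/(-1))/2 = -(6*(-1) - 3*(-1))/2 = -(-6 + 3)/2 = -½*(-3) = 3/2 ≈ 1.5000)
H = 16 (H = -1*(-16) = 16)
H*U = 16*(3/2) = 24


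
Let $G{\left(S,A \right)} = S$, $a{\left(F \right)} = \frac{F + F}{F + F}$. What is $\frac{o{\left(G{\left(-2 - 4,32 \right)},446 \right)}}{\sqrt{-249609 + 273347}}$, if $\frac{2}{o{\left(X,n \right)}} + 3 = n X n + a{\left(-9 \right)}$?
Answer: $- \frac{\sqrt{23738}}{14165627762} \approx -1.0876 \cdot 10^{-8}$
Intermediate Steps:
$a{\left(F \right)} = 1$ ($a{\left(F \right)} = \frac{2 F}{2 F} = 2 F \frac{1}{2 F} = 1$)
$o{\left(X,n \right)} = \frac{2}{-2 + X n^{2}}$ ($o{\left(X,n \right)} = \frac{2}{-3 + \left(n X n + 1\right)} = \frac{2}{-3 + \left(X n n + 1\right)} = \frac{2}{-3 + \left(X n^{2} + 1\right)} = \frac{2}{-3 + \left(1 + X n^{2}\right)} = \frac{2}{-2 + X n^{2}}$)
$\frac{o{\left(G{\left(-2 - 4,32 \right)},446 \right)}}{\sqrt{-249609 + 273347}} = \frac{2 \frac{1}{-2 + \left(-2 - 4\right) 446^{2}}}{\sqrt{-249609 + 273347}} = \frac{2 \frac{1}{-2 + \left(-2 - 4\right) 198916}}{\sqrt{23738}} = \frac{2}{-2 - 1193496} \frac{\sqrt{23738}}{23738} = \frac{2}{-1193498} \frac{\sqrt{23738}}{23738} = 2 \left(- \frac{1}{1193498}\right) \frac{\sqrt{23738}}{23738} = - \frac{\frac{1}{23738} \sqrt{23738}}{596749} = - \frac{\sqrt{23738}}{14165627762}$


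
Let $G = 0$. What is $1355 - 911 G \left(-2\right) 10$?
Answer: $1355$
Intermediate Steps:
$1355 - 911 G \left(-2\right) 10 = 1355 - 911 \cdot 0 \left(-2\right) 10 = 1355 - 911 \cdot 0 \cdot 10 = 1355 - 0 = 1355 + 0 = 1355$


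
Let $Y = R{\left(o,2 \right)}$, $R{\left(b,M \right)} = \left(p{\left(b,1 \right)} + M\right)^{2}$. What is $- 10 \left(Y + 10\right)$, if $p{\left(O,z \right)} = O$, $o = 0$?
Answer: $-140$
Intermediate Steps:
$R{\left(b,M \right)} = \left(M + b\right)^{2}$ ($R{\left(b,M \right)} = \left(b + M\right)^{2} = \left(M + b\right)^{2}$)
$Y = 4$ ($Y = \left(2 + 0\right)^{2} = 2^{2} = 4$)
$- 10 \left(Y + 10\right) = - 10 \left(4 + 10\right) = \left(-10\right) 14 = -140$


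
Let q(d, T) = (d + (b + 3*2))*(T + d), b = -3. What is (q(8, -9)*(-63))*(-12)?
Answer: -8316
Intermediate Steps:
q(d, T) = (3 + d)*(T + d) (q(d, T) = (d + (-3 + 3*2))*(T + d) = (d + (-3 + 6))*(T + d) = (d + 3)*(T + d) = (3 + d)*(T + d))
(q(8, -9)*(-63))*(-12) = ((8² + 3*(-9) + 3*8 - 9*8)*(-63))*(-12) = ((64 - 27 + 24 - 72)*(-63))*(-12) = -11*(-63)*(-12) = 693*(-12) = -8316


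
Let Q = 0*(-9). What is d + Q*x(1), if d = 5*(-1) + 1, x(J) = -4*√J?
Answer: -4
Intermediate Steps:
Q = 0
d = -4 (d = -5 + 1 = -4)
d + Q*x(1) = -4 + 0*(-4*√1) = -4 + 0*(-4*1) = -4 + 0*(-4) = -4 + 0 = -4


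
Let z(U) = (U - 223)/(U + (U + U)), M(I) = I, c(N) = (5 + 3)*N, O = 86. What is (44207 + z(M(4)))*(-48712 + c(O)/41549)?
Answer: -89435122380250/41549 ≈ -2.1525e+9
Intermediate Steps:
c(N) = 8*N
z(U) = (-223 + U)/(3*U) (z(U) = (-223 + U)/(U + 2*U) = (-223 + U)/((3*U)) = (-223 + U)*(1/(3*U)) = (-223 + U)/(3*U))
(44207 + z(M(4)))*(-48712 + c(O)/41549) = (44207 + (⅓)*(-223 + 4)/4)*(-48712 + (8*86)/41549) = (44207 + (⅓)*(¼)*(-219))*(-48712 + 688*(1/41549)) = (44207 - 73/4)*(-48712 + 688/41549) = (176755/4)*(-2023934200/41549) = -89435122380250/41549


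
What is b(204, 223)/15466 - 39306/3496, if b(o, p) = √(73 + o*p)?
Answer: -19653/1748 + √45565/15466 ≈ -11.229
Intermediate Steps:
b(204, 223)/15466 - 39306/3496 = √(73 + 204*223)/15466 - 39306/3496 = √(73 + 45492)*(1/15466) - 39306*1/3496 = √45565*(1/15466) - 19653/1748 = √45565/15466 - 19653/1748 = -19653/1748 + √45565/15466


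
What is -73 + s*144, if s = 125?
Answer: 17927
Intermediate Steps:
-73 + s*144 = -73 + 125*144 = -73 + 18000 = 17927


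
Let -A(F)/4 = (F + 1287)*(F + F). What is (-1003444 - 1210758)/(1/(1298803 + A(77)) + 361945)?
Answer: -507693269479/82990188078 ≈ -6.1175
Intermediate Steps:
A(F) = -8*F*(1287 + F) (A(F) = -4*(F + 1287)*(F + F) = -4*(1287 + F)*2*F = -8*F*(1287 + F))
(-1003444 - 1210758)/(1/(1298803 + A(77)) + 361945) = (-1003444 - 1210758)/(1/(1298803 - 8*77*(1287 + 77)) + 361945) = -2214202/(1/(1298803 - 8*77*1364) + 361945) = -2214202/(1/(1298803 - 840224) + 361945) = -2214202/(1/458579 + 361945) = -2214202/165980376156/458579 = -2214202*458579/165980376156 = -507693269479/82990188078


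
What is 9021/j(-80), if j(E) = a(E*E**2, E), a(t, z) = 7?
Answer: 9021/7 ≈ 1288.7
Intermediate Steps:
j(E) = 7
9021/j(-80) = 9021/7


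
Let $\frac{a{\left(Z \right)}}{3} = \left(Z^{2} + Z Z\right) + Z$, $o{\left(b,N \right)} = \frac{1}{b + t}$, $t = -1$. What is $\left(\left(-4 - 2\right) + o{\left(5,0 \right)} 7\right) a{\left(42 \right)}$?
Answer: $- \frac{91035}{2} \approx -45518.0$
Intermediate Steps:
$o{\left(b,N \right)} = \frac{1}{-1 + b}$ ($o{\left(b,N \right)} = \frac{1}{b - 1} = \frac{1}{-1 + b}$)
$a{\left(Z \right)} = 3 Z + 6 Z^{2}$ ($a{\left(Z \right)} = 3 \left(\left(Z^{2} + Z Z\right) + Z\right) = 3 \left(\left(Z^{2} + Z^{2}\right) + Z\right) = 3 \left(2 Z^{2} + Z\right) = 3 \left(Z + 2 Z^{2}\right) = 3 Z + 6 Z^{2}$)
$\left(\left(-4 - 2\right) + o{\left(5,0 \right)} 7\right) a{\left(42 \right)} = \left(\left(-4 - 2\right) + \frac{1}{-1 + 5} \cdot 7\right) 3 \cdot 42 \left(1 + 2 \cdot 42\right) = \left(-6 + \frac{1}{4} \cdot 7\right) 3 \cdot 42 \left(1 + 84\right) = \left(-6 + \frac{1}{4} \cdot 7\right) 3 \cdot 42 \cdot 85 = \left(-6 + \frac{7}{4}\right) 10710 = \left(- \frac{17}{4}\right) 10710 = - \frac{91035}{2}$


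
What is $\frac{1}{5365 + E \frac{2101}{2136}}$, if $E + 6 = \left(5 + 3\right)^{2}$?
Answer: $\frac{1068}{5790749} \approx 0.00018443$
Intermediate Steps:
$E = 58$ ($E = -6 + \left(5 + 3\right)^{2} = -6 + 8^{2} = -6 + 64 = 58$)
$\frac{1}{5365 + E \frac{2101}{2136}} = \frac{1}{5365 + 58 \cdot \frac{2101}{2136}} = \frac{1}{5365 + \frac{60929}{1068}} = \frac{1}{\frac{5790749}{1068}} = \frac{1068}{5790749}$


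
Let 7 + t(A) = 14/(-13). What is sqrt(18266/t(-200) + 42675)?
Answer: sqrt(445558785)/105 ≈ 201.03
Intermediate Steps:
t(A) = -105/13 (t(A) = -7 + 14/(-13) = -7 + 14*(-1/13) = -7 - 14/13 = -105/13)
sqrt(18266/t(-200) + 42675) = sqrt(18266/(-105/13) + 42675) = sqrt(18266*(-13/105) + 42675) = sqrt(-237458/105 + 42675) = sqrt(4243417/105) = sqrt(445558785)/105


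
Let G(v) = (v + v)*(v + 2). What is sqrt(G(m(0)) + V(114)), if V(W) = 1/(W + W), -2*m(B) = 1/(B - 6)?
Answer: sqrt(18278)/228 ≈ 0.59297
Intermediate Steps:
m(B) = -1/(2*(-6 + B)) (m(B) = -1/(2*(B - 6)) = -1/(2*(-6 + B)))
G(v) = 2*v*(2 + v) (G(v) = (2*v)*(2 + v) = 2*v*(2 + v))
V(W) = 1/(2*W)
sqrt(G(m(0)) + V(114)) = sqrt(2*(-1/(-12 + 2*0))*(2 - 1/(-12 + 2*0)) + (1/2)/114) = sqrt(2*(-1/(-12 + 0))*(2 - 1/(-12 + 0)) + (1/2)*(1/114)) = sqrt(2*(-1/(-12))*(2 - 1/(-12)) + 1/228) = sqrt(2*(-1*(-1/12))*(2 - 1*(-1/12)) + 1/228) = sqrt(2*(1/12)*(2 + 1/12) + 1/228) = sqrt(2*(1/12)*(25/12) + 1/228) = sqrt(25/72 + 1/228) = sqrt(481/1368) = sqrt(18278)/228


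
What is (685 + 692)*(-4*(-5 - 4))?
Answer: 49572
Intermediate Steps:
(685 + 692)*(-4*(-5 - 4)) = 1377*(-4*(-9)) = 1377*36 = 49572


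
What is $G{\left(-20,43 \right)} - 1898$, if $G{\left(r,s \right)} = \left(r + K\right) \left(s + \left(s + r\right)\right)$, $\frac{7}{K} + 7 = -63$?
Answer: $- \frac{16123}{5} \approx -3224.6$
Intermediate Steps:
$K = - \frac{1}{10}$ ($K = \frac{7}{-7 - 63} = \frac{7}{-70} = 7 \left(- \frac{1}{70}\right) = - \frac{1}{10} \approx -0.1$)
$G{\left(r,s \right)} = \left(- \frac{1}{10} + r\right) \left(r + 2 s\right)$ ($G{\left(r,s \right)} = \left(r - \frac{1}{10}\right) \left(s + \left(s + r\right)\right) = \left(- \frac{1}{10} + r\right) \left(s + \left(r + s\right)\right) = \left(- \frac{1}{10} + r\right) \left(r + 2 s\right)$)
$G{\left(-20,43 \right)} - 1898 = \left(\left(-20\right)^{2} - \frac{43}{5} - -2 + 2 \left(-20\right) 43\right) - 1898 = \left(400 - \frac{43}{5} + 2 - 1720\right) - 1898 = - \frac{6633}{5} - 1898 = - \frac{16123}{5}$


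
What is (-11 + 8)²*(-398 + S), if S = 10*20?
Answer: -1782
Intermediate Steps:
S = 200
(-11 + 8)²*(-398 + S) = (-11 + 8)²*(-398 + 200) = (-3)²*(-198) = 9*(-198) = -1782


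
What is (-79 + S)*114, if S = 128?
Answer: 5586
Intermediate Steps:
(-79 + S)*114 = (-79 + 128)*114 = 49*114 = 5586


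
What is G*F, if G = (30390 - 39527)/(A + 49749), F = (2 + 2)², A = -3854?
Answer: -146192/45895 ≈ -3.1854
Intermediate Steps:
F = 16 (F = 4² = 16)
G = -9137/45895 (G = (30390 - 39527)/(-3854 + 49749) = -9137/45895 ≈ -0.19908)
G*F = -9137/45895*16 = -146192/45895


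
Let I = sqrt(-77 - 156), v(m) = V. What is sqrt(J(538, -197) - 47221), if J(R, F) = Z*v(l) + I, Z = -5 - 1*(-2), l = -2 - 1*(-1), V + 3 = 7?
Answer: sqrt(-47233 + I*sqrt(233)) ≈ 0.0351 + 217.33*I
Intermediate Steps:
V = 4 (V = -3 + 7 = 4)
l = -1 (l = -2 + 1 = -1)
v(m) = 4
Z = -3 (Z = -5 + 2 = -3)
I = I*sqrt(233) (I = sqrt(-233) = I*sqrt(233) ≈ 15.264*I)
J(R, F) = -12 + I*sqrt(233) (J(R, F) = -3*4 + I*sqrt(233) = -12 + I*sqrt(233))
sqrt(J(538, -197) - 47221) = sqrt((-12 + I*sqrt(233)) - 47221) = sqrt(-47233 + I*sqrt(233))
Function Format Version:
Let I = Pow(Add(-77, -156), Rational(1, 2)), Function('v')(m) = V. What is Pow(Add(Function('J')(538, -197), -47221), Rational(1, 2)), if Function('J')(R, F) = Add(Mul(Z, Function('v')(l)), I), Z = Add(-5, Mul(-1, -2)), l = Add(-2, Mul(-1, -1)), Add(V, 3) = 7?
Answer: Pow(Add(-47233, Mul(I, Pow(233, Rational(1, 2)))), Rational(1, 2)) ≈ Add(0.0351, Mul(217.33, I))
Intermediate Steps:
V = 4 (V = Add(-3, 7) = 4)
l = -1 (l = Add(-2, 1) = -1)
Function('v')(m) = 4
Z = -3 (Z = Add(-5, 2) = -3)
I = Mul(I, Pow(233, Rational(1, 2))) (I = Pow(-233, Rational(1, 2)) = Mul(I, Pow(233, Rational(1, 2))) ≈ Mul(15.264, I))
Function('J')(R, F) = Add(-12, Mul(I, Pow(233, Rational(1, 2)))) (Function('J')(R, F) = Add(Mul(-3, 4), Mul(I, Pow(233, Rational(1, 2)))) = Add(-12, Mul(I, Pow(233, Rational(1, 2)))))
Pow(Add(Function('J')(538, -197), -47221), Rational(1, 2)) = Pow(Add(Add(-12, Mul(I, Pow(233, Rational(1, 2)))), -47221), Rational(1, 2)) = Pow(Add(-47233, Mul(I, Pow(233, Rational(1, 2)))), Rational(1, 2))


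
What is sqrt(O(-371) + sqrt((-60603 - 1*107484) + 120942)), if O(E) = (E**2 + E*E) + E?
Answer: sqrt(274911 + I*sqrt(47145)) ≈ 524.32 + 0.207*I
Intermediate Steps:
O(E) = E + 2*E**2 (O(E) = (E**2 + E**2) + E = 2*E**2 + E = E + 2*E**2)
sqrt(O(-371) + sqrt((-60603 - 1*107484) + 120942)) = sqrt(-371*(1 + 2*(-371)) + sqrt((-60603 - 1*107484) + 120942)) = sqrt(-371*(1 - 742) + sqrt((-60603 - 107484) + 120942)) = sqrt(-371*(-741) + sqrt(-168087 + 120942)) = sqrt(274911 + sqrt(-47145)) = sqrt(274911 + I*sqrt(47145))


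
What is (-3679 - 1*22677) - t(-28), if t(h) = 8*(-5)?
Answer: -26316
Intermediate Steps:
t(h) = -40
(-3679 - 1*22677) - t(-28) = (-3679 - 1*22677) - 1*(-40) = (-3679 - 22677) + 40 = -26356 + 40 = -26316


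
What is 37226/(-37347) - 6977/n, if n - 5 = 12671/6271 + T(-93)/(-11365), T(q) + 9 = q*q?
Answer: -3717482476172737/3332652449070 ≈ -1115.5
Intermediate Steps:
T(q) = -9 + q² (T(q) = -9 + q*q = -9 + q²)
n = 89234810/14253983 (n = 5 + (12671/6271 + (-9 + (-93)²)/(-11365)) = 5 + (12671*(1/6271) + (-9 + 8649)*(-1/11365)) = 5 + (12671/6271 + 8640*(-1/11365)) = 5 + (12671/6271 - 1728/2273) = 5 + 17964895/14253983 = 89234810/14253983 ≈ 6.2603)
37226/(-37347) - 6977/n = 37226/(-37347) - 6977/89234810/14253983 = 37226*(-1/37347) - 6977*14253983/89234810 = -37226/37347 - 99450039391/89234810 = -3717482476172737/3332652449070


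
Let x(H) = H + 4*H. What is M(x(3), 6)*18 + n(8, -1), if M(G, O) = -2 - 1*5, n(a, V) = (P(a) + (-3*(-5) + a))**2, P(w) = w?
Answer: 835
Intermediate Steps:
n(a, V) = (15 + 2*a)**2 (n(a, V) = (a + (-3*(-5) + a))**2 = (a + (15 + a))**2 = (15 + 2*a)**2)
x(H) = 5*H
M(G, O) = -7 (M(G, O) = -2 - 5 = -7)
M(x(3), 6)*18 + n(8, -1) = -7*18 + (15 + 2*8)**2 = -126 + (15 + 16)**2 = -126 + 31**2 = -126 + 961 = 835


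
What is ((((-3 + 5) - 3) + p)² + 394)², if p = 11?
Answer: 244036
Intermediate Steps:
((((-3 + 5) - 3) + p)² + 394)² = ((((-3 + 5) - 3) + 11)² + 394)² = (((2 - 3) + 11)² + 394)² = ((-1 + 11)² + 394)² = (10² + 394)² = (100 + 394)² = 494² = 244036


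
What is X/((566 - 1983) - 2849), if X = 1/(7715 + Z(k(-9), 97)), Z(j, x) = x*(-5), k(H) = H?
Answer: -1/30843180 ≈ -3.2422e-8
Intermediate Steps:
Z(j, x) = -5*x
X = 1/7230 (X = 1/(7715 - 5*97) = 1/(7715 - 485) = 1/7230 ≈ 0.00013831)
X/((566 - 1983) - 2849) = 1/(7230*((566 - 1983) - 2849)) = 1/(7230*(-1417 - 2849)) = (1/7230)/(-4266) = (1/7230)*(-1/4266) = -1/30843180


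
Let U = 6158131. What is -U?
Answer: -6158131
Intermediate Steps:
-U = -1*6158131 = -6158131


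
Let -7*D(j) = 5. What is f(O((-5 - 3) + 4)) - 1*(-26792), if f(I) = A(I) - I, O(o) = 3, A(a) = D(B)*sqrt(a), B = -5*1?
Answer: 26789 - 5*sqrt(3)/7 ≈ 26788.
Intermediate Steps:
B = -5
D(j) = -5/7 (D(j) = -1/7*5 = -5/7)
A(a) = -5*sqrt(a)/7
f(I) = -I - 5*sqrt(I)/7 (f(I) = -5*sqrt(I)/7 - I = -I - 5*sqrt(I)/7)
f(O((-5 - 3) + 4)) - 1*(-26792) = (-1*3 - 5*sqrt(3)/7) - 1*(-26792) = (-3 - 5*sqrt(3)/7) + 26792 = 26789 - 5*sqrt(3)/7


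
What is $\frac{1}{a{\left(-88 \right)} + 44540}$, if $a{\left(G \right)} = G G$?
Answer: $\frac{1}{52284} \approx 1.9126 \cdot 10^{-5}$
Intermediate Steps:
$a{\left(G \right)} = G^{2}$
$\frac{1}{a{\left(-88 \right)} + 44540} = \frac{1}{\left(-88\right)^{2} + 44540} = \frac{1}{7744 + 44540} = \frac{1}{52284}$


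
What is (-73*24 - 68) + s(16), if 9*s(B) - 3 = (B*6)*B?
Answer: -1649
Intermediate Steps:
s(B) = 1/3 + 2*B**2/3 (s(B) = 1/3 + ((B*6)*B)/9 = 1/3 + ((6*B)*B)/9 = 1/3 + (6*B**2)/9 = 1/3 + 2*B**2/3)
(-73*24 - 68) + s(16) = (-73*24 - 68) + (1/3 + (2/3)*16**2) = (-1752 - 68) + (1/3 + (2/3)*256) = -1820 + (1/3 + 512/3) = -1820 + 171 = -1649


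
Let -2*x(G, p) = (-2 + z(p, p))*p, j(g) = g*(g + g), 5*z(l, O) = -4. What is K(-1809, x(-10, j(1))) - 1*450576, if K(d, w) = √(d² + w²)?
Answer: -450576 + √81812221/5 ≈ -4.4877e+5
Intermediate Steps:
z(l, O) = -⅘ (z(l, O) = (⅕)*(-4) = -⅘)
j(g) = 2*g² (j(g) = g*(2*g) = 2*g²)
x(G, p) = 7*p/5 (x(G, p) = -(-2 - ⅘)*p/2 = -(-7)*p/5 = 7*p/5)
K(-1809, x(-10, j(1))) - 1*450576 = √((-1809)² + (7*(2*1²)/5)²) - 1*450576 = √(3272481 + (7*(2*1)/5)²) - 450576 = √(3272481 + ((7/5)*2)²) - 450576 = √(3272481 + (14/5)²) - 450576 = √(3272481 + 196/25) - 450576 = √(81812221/25) - 450576 = √81812221/5 - 450576 = -450576 + √81812221/5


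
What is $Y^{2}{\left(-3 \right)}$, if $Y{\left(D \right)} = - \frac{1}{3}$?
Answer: $\frac{1}{9} \approx 0.11111$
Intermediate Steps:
$Y{\left(D \right)} = - \frac{1}{3}$ ($Y{\left(D \right)} = \left(-1\right) \frac{1}{3} = - \frac{1}{3}$)
$Y^{2}{\left(-3 \right)} = \left(- \frac{1}{3}\right)^{2} = \frac{1}{9}$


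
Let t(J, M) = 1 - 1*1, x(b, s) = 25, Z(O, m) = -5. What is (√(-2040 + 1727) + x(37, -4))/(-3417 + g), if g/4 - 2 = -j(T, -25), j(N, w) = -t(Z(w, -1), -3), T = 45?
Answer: -25/3409 - I*√313/3409 ≈ -0.0073335 - 0.0051897*I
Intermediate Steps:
t(J, M) = 0 (t(J, M) = 1 - 1 = 0)
j(N, w) = 0 (j(N, w) = -1*0 = 0)
g = 8 (g = 8 + 4*(-1*0) = 8 + 4*0 = 8 + 0 = 8)
(√(-2040 + 1727) + x(37, -4))/(-3417 + g) = (√(-2040 + 1727) + 25)/(-3417 + 8) = (√(-313) + 25)/(-3409) = (I*√313 + 25)*(-1/3409) = (25 + I*√313)*(-1/3409) = -25/3409 - I*√313/3409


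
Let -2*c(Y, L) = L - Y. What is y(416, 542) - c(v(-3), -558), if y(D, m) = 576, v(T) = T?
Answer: 597/2 ≈ 298.50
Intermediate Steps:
c(Y, L) = Y/2 - L/2 (c(Y, L) = -(L - Y)/2 = Y/2 - L/2)
y(416, 542) - c(v(-3), -558) = 576 - ((½)*(-3) - ½*(-558)) = 576 - (-3/2 + 279) = 576 - 1*555/2 = 576 - 555/2 = 597/2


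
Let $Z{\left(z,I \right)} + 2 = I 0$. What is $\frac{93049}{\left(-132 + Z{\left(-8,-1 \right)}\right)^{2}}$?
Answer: $\frac{93049}{17956} \approx 5.1821$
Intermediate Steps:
$Z{\left(z,I \right)} = -2$ ($Z{\left(z,I \right)} = -2 + I 0 = -2 + 0 = -2$)
$\frac{93049}{\left(-132 + Z{\left(-8,-1 \right)}\right)^{2}} = \frac{93049}{\left(-132 - 2\right)^{2}} = \frac{93049}{\left(-134\right)^{2}} = \frac{93049}{17956}$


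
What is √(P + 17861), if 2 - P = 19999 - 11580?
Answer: 2*√2361 ≈ 97.180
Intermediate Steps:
P = -8417 (P = 2 - (19999 - 11580) = 2 - 1*8419 = 2 - 8419 = -8417)
√(P + 17861) = √(-8417 + 17861) = √9444 = 2*√2361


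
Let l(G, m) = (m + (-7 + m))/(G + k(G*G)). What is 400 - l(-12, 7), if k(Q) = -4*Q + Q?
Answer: 177607/444 ≈ 400.02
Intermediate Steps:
k(Q) = -3*Q
l(G, m) = (-7 + 2*m)/(G - 3*G**2) (l(G, m) = (m + (-7 + m))/(G - 3*G*G) = (-7 + 2*m)/(G - 3*G**2))
400 - l(-12, 7) = 400 - (7 - 2*7)/((-12)*(-1 + 3*(-12))) = 400 - (-1)*(7 - 14)/(12*(-1 - 36)) = 400 - (-1)*(-7)/(12*(-37)) = 400 - (-1)*(-1)*(-7)/(12*37) = 400 - 1*(-7/444) = 400 + 7/444 = 177607/444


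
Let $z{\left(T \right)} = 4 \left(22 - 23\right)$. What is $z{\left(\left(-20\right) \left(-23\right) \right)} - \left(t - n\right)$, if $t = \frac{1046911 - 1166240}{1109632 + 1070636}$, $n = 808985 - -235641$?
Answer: $\frac{2277556038025}{2180268} \approx 1.0446 \cdot 10^{6}$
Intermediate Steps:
$n = 1044626$ ($n = 808985 + 235641 = 1044626$)
$t = - \frac{119329}{2180268} \approx -0.054731$
$z{\left(T \right)} = -4$ ($z{\left(T \right)} = 4 \left(-1\right) = -4$)
$z{\left(\left(-20\right) \left(-23\right) \right)} - \left(t - n\right) = -4 - \left(- \frac{119329}{2180268} - 1044626\right) = -4 - - \frac{2277564759097}{2180268} = -4 + \frac{2277564759097}{2180268} = \frac{2277556038025}{2180268}$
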